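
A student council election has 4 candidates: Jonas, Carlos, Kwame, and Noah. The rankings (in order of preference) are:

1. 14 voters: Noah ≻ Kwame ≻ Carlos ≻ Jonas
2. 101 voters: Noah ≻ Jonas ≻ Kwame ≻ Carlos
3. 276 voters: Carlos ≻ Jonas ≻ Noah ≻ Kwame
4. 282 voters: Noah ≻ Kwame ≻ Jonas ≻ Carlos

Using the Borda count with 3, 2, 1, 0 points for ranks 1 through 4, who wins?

Noah

Jonas: 14·0 + 101·2 + 276·2 + 282·1 = 1036
Carlos: 14·1 + 101·0 + 276·3 + 282·0 = 842
Kwame: 14·2 + 101·1 + 276·0 + 282·2 = 693
Noah: 14·3 + 101·3 + 276·1 + 282·3 = 1467
Noah has the highest Borda score (1467).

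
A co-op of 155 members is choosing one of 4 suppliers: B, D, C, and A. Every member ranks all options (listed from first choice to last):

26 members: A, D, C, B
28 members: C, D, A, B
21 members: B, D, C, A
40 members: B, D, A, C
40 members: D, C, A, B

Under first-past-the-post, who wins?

B

First-place votes: B 61, D 40, C 28, A 26.
B has the most first-place votes.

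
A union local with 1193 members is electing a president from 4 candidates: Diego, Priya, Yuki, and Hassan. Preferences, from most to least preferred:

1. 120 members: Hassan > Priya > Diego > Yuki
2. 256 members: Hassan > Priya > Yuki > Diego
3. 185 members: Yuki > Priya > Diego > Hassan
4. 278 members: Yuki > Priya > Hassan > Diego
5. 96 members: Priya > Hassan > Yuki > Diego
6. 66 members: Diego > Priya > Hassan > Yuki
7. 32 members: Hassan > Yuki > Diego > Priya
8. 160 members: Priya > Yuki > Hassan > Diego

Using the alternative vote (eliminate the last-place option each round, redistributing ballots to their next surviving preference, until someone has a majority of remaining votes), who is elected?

Round 1: Diego 66, Priya 256, Yuki 463, Hassan 408. Eliminate Diego.
Round 2: Priya 322, Yuki 463, Hassan 408. Eliminate Priya.
Round 3: Yuki 623, Hassan 570. Yuki has a majority.

Yuki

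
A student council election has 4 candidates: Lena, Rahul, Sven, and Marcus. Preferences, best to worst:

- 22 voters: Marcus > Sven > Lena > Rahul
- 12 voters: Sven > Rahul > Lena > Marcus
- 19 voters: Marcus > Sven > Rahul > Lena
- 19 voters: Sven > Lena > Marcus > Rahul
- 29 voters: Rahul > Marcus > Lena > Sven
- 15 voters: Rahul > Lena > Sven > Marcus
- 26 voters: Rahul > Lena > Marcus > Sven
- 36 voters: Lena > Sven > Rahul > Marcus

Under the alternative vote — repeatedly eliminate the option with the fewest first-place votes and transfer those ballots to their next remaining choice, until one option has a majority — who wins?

Round 1: Lena 36, Rahul 70, Sven 31, Marcus 41. Eliminate Sven.
Round 2: Lena 55, Rahul 82, Marcus 41. Eliminate Marcus.
Round 3: Lena 77, Rahul 101. Rahul has a majority.

Rahul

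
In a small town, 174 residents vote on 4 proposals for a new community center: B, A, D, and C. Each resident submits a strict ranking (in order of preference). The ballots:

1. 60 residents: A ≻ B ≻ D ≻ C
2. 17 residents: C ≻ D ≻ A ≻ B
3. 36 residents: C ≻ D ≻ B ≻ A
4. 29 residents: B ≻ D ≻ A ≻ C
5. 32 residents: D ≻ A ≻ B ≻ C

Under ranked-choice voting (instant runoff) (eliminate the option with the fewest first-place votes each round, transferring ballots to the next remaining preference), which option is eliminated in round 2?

C

Round 1: B 29, A 60, D 32, C 53. Eliminate B.
Round 2: A 60, D 61, C 53. Eliminate C.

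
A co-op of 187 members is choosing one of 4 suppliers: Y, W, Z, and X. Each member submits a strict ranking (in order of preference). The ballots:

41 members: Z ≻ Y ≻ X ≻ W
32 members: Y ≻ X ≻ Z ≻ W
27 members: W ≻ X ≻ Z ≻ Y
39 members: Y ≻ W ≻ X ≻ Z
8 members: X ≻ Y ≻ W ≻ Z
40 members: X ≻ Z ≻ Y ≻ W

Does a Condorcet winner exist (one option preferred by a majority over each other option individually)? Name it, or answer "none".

Checking pairwise contests:
Z beats Y 108–79.
Y beats W 160–27.
X beats Z 146–41.
Y beats X 112–75.
Every option loses at least one head-to-head, so there is no Condorcet winner.

none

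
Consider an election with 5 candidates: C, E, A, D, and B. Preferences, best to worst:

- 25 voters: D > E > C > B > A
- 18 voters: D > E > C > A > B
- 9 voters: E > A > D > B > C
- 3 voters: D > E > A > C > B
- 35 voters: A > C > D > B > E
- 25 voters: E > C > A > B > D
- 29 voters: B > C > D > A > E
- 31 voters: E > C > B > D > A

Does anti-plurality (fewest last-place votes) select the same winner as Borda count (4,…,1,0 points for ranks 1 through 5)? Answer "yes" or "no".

Anti-plurality — last-place votes: C 9, E 64, A 56, D 25, B 21. Winner: C.
Borda — scores: C 449, E 398, A 270, D 361, B 272. Winner: C.
The two methods agree.

yes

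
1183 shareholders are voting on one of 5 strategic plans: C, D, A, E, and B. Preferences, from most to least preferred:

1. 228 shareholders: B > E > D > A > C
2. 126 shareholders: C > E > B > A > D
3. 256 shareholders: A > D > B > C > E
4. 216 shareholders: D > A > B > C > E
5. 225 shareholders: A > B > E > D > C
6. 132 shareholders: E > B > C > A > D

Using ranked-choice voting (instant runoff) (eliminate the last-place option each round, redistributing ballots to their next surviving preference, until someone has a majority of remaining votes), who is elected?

Round 1: C 126, D 216, A 481, E 132, B 228. Eliminate C.
Round 2: D 216, A 481, E 258, B 228. Eliminate D.
Round 3: A 697, E 258, B 228. A has a majority.

A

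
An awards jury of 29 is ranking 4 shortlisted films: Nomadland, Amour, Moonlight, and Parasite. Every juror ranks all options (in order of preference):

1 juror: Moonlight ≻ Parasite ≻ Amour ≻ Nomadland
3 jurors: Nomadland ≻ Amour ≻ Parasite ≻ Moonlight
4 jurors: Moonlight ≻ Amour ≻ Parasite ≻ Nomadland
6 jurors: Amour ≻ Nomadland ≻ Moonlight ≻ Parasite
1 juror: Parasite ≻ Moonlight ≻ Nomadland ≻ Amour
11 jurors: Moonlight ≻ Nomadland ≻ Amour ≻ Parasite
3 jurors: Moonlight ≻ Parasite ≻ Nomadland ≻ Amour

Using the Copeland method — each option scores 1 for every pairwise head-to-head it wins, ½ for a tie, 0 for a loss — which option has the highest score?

Moonlight

Nomadland: beats Amour and Parasite; loses to Moonlight → score 2.
Amour: beats Parasite; loses to Nomadland and Moonlight → score 1.
Moonlight: beats Nomadland, Amour, and Parasite → score 3.
Parasite: loses to Nomadland, Amour, and Moonlight → score 0.
Moonlight has the best pairwise record.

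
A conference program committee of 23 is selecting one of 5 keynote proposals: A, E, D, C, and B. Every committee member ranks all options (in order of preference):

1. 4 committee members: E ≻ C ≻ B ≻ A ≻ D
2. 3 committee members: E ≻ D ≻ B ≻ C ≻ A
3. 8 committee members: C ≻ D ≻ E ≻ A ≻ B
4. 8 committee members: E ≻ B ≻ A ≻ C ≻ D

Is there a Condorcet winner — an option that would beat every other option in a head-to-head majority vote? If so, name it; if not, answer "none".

E vs A: 23–0 for E.
E vs D: 15–8 for E.
E vs C: 15–8 for E.
E vs B: 23–0 for E.
E beats every other option head-to-head.

E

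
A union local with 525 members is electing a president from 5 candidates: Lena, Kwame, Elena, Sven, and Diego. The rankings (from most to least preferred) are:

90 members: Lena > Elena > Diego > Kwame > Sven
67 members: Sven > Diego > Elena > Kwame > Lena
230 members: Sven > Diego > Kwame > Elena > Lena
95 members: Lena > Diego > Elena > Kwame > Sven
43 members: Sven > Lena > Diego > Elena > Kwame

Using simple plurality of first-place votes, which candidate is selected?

First-place votes: Lena 185, Kwame 0, Elena 0, Sven 340, Diego 0.
Sven has the most first-place votes.

Sven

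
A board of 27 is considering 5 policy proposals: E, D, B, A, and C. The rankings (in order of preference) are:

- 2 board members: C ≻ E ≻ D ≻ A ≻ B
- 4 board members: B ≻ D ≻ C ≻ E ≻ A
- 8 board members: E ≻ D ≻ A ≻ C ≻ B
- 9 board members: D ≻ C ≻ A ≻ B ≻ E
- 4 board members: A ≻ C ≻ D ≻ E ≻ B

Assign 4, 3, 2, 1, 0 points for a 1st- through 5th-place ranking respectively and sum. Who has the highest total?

E: 2·3 + 4·1 + 8·4 + 9·0 + 4·1 = 46
D: 2·2 + 4·3 + 8·3 + 9·4 + 4·2 = 84
B: 2·0 + 4·4 + 8·0 + 9·1 + 4·0 = 25
A: 2·1 + 4·0 + 8·2 + 9·2 + 4·4 = 52
C: 2·4 + 4·2 + 8·1 + 9·3 + 4·3 = 63
D has the highest Borda score (84).

D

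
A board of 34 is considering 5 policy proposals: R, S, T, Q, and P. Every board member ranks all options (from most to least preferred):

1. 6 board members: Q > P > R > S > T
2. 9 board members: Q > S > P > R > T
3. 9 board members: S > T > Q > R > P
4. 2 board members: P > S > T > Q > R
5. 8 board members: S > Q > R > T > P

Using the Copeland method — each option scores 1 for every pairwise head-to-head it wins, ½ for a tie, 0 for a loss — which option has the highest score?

R: beats T; ties P; loses to S and Q → score 1.5.
S: beats R, T, Q, and P → score 4.
T: ties P; loses to R, S, and Q → score 0.5.
Q: beats R, T, and P; loses to S → score 3.
P: ties R and T; loses to S and Q → score 1.
S has the best pairwise record.

S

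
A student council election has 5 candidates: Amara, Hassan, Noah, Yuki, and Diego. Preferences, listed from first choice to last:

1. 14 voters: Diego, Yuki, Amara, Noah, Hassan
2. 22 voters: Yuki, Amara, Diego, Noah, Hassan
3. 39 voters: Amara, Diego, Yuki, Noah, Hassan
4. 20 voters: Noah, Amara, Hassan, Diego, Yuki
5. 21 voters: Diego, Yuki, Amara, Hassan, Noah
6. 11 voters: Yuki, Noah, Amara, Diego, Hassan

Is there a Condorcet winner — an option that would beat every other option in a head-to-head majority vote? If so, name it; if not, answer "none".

Checking pairwise contests:
Yuki beats Amara 68–59.
Amara beats Hassan 127–0.
Amara beats Noah 96–31.
Diego beats Yuki 94–33.
Amara beats Diego 92–35.
Every option loses at least one head-to-head, so there is no Condorcet winner.

none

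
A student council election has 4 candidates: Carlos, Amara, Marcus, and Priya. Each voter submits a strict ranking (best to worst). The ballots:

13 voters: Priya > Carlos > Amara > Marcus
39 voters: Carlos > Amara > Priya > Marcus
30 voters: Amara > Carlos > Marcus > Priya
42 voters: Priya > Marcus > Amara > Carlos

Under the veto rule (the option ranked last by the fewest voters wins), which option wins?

Last-place votes: Carlos 42, Amara 0, Marcus 52, Priya 30.
Amara is ranked last by the fewest voters, so Amara wins.

Amara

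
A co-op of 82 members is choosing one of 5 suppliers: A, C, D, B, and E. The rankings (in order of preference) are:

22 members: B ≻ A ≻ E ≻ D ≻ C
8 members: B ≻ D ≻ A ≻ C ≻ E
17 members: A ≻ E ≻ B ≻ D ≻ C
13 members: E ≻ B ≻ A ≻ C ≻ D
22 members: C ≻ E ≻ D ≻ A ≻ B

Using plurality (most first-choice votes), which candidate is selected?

First-place votes: A 17, C 22, D 0, B 30, E 13.
B has the most first-place votes.

B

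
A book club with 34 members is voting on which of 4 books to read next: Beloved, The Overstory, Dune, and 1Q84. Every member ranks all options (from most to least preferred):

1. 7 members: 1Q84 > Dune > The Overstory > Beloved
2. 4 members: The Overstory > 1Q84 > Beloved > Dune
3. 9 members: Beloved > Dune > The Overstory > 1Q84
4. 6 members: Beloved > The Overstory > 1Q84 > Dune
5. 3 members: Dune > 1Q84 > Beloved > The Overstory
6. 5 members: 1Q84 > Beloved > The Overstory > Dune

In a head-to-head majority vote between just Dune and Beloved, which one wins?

Beloved

Voters preferring Dune to Beloved: 10; preferring Beloved to Dune: 24.
Beloved wins the head-to-head.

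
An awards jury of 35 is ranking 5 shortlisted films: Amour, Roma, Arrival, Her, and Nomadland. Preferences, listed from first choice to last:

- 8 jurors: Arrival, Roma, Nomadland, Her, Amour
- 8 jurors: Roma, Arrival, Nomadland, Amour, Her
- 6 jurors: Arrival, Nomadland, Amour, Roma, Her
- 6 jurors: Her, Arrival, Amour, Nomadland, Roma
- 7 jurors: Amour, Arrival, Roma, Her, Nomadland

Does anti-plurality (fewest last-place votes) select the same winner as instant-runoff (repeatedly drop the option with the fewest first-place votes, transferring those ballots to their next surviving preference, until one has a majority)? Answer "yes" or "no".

yes

Anti-plurality — last-place votes: Amour 8, Roma 6, Arrival 0, Her 14, Nomadland 7. Winner: Arrival.
Instant-runoff — R1 Amour 7, Roma 8, Arrival 14, Her 6, Nomadland 0 (Nomadland out); R2 Amour 7, Roma 8, Arrival 14, Her 6 (Her out); R3 Amour 7, Roma 8, Arrival 20 (Arrival winner). Winner: Arrival.
The two methods agree.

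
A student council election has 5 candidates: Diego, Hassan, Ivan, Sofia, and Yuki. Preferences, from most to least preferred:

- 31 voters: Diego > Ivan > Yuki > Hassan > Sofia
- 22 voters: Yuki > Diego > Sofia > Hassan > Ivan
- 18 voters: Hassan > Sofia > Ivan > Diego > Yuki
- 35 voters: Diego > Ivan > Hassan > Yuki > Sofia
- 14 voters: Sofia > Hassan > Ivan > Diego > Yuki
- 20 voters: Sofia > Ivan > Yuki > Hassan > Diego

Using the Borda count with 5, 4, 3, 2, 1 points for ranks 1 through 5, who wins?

Diego

Diego: 31·5 + 22·4 + 18·2 + 35·5 + 14·2 + 20·1 = 502
Hassan: 31·2 + 22·2 + 18·5 + 35·3 + 14·4 + 20·2 = 397
Ivan: 31·4 + 22·1 + 18·3 + 35·4 + 14·3 + 20·4 = 462
Sofia: 31·1 + 22·3 + 18·4 + 35·1 + 14·5 + 20·5 = 374
Yuki: 31·3 + 22·5 + 18·1 + 35·2 + 14·1 + 20·3 = 365
Diego has the highest Borda score (502).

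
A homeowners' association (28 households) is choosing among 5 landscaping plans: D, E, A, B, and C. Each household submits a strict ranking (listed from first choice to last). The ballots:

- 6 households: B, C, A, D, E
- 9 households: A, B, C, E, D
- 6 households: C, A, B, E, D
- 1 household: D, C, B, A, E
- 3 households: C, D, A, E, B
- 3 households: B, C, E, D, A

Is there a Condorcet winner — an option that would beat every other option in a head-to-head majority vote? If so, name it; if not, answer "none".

none

Checking pairwise contests:
E beats D 18–10.
A beats E 25–3.
C beats A 19–9.
A beats B 18–10.
B beats C 18–10.
Every option loses at least one head-to-head, so there is no Condorcet winner.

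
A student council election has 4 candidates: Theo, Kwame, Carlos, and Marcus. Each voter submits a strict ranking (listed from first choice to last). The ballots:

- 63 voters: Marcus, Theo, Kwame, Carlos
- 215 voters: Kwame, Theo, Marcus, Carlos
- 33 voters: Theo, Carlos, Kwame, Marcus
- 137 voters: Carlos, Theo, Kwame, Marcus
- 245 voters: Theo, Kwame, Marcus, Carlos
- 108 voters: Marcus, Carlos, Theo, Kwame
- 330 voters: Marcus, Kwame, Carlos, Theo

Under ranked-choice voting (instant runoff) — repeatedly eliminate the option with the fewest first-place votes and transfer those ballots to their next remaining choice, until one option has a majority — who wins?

Round 1: Theo 278, Kwame 215, Carlos 137, Marcus 501. Eliminate Carlos.
Round 2: Theo 415, Kwame 215, Marcus 501. Eliminate Kwame.
Round 3: Theo 630, Marcus 501. Theo has a majority.

Theo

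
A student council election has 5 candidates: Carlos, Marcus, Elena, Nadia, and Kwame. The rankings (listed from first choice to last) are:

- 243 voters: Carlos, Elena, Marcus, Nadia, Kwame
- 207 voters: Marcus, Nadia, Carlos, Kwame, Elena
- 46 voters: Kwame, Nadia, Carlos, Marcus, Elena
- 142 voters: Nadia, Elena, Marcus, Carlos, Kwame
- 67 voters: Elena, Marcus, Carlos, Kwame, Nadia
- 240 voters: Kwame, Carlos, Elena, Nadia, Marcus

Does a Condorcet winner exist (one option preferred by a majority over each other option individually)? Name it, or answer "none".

Carlos

Carlos vs Marcus: 529–416 for Carlos.
Carlos vs Elena: 736–209 for Carlos.
Carlos vs Nadia: 550–395 for Carlos.
Carlos vs Kwame: 659–286 for Carlos.
Carlos beats every other option head-to-head.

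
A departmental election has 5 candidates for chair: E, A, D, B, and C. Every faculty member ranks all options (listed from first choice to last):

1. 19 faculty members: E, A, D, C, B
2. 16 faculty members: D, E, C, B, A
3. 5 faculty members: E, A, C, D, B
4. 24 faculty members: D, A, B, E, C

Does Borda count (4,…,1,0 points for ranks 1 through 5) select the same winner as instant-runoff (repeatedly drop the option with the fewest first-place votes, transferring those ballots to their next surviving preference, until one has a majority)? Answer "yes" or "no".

yes

Borda — scores: E 168, A 144, D 203, B 64, C 61. Winner: D.
Instant-runoff — R1 E 24, A 0, D 40, B 0, C 0 (D winner). Winner: D.
The two methods agree.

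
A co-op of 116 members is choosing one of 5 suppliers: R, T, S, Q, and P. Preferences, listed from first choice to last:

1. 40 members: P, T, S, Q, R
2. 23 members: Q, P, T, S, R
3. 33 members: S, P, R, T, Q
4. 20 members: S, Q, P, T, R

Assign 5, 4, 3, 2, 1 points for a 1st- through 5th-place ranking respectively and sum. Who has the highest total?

R: 40·1 + 23·1 + 33·3 + 20·1 = 182
T: 40·4 + 23·3 + 33·2 + 20·2 = 335
S: 40·3 + 23·2 + 33·5 + 20·5 = 431
Q: 40·2 + 23·5 + 33·1 + 20·4 = 308
P: 40·5 + 23·4 + 33·4 + 20·3 = 484
P has the highest Borda score (484).

P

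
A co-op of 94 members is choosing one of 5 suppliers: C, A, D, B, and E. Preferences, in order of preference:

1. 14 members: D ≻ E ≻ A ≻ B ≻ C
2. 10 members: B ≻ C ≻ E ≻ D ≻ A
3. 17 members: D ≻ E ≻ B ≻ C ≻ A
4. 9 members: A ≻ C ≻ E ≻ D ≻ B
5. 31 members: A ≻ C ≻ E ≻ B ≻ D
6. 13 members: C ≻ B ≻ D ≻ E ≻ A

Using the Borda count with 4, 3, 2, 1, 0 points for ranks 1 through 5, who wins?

C: 14·0 + 10·3 + 17·1 + 9·3 + 31·3 + 13·4 = 219
A: 14·2 + 10·0 + 17·0 + 9·4 + 31·4 + 13·0 = 188
D: 14·4 + 10·1 + 17·4 + 9·1 + 31·0 + 13·2 = 169
B: 14·1 + 10·4 + 17·2 + 9·0 + 31·1 + 13·3 = 158
E: 14·3 + 10·2 + 17·3 + 9·2 + 31·2 + 13·1 = 206
C has the highest Borda score (219).

C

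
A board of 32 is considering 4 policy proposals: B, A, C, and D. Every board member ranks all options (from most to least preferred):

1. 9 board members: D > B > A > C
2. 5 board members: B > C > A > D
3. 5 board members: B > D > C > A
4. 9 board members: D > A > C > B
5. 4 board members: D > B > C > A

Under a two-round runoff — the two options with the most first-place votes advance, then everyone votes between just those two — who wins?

Round 1 first-place votes: B 10, A 0, C 0, D 22.
D and B advance.
Runoff: D is preferred to B by 22 voters; B by 10.
D wins the runoff.

D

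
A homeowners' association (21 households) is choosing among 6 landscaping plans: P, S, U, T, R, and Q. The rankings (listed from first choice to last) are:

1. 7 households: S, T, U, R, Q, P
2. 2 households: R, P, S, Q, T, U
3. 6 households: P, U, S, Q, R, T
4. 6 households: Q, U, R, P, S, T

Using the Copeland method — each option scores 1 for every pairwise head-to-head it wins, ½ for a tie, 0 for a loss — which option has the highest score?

U

P: beats S and T; loses to U, R, and Q → score 2.
S: beats T, R, and Q; loses to P and U → score 3.
U: beats P, S, T, R, and Q → score 5.
T: loses to P, S, U, R, and Q → score 0.
R: beats P and T; loses to S, U, and Q → score 2.
Q: beats P, T, and R; loses to S and U → score 3.
U has the best pairwise record.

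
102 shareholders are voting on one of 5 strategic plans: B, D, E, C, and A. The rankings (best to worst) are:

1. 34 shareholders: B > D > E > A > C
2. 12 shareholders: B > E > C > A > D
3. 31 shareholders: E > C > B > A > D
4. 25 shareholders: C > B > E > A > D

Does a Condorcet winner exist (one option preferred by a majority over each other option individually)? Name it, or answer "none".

none

Checking pairwise contests:
C beats B 56–46.
B beats D 102–0.
B beats E 71–31.
E beats C 77–25.
B beats A 102–0.
Every option loses at least one head-to-head, so there is no Condorcet winner.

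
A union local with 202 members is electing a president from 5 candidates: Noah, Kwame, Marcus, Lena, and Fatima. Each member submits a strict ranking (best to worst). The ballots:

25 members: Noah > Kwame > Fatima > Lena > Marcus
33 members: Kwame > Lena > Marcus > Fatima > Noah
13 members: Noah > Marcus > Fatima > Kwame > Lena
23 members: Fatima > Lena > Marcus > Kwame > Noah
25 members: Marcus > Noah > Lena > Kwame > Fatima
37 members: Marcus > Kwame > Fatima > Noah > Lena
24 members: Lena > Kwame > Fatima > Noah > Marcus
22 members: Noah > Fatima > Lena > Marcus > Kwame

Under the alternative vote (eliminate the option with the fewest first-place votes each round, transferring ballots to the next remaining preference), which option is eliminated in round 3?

Round 1: Noah 60, Kwame 33, Marcus 62, Lena 24, Fatima 23. Eliminate Fatima.
Round 2: Noah 60, Kwame 33, Marcus 62, Lena 47. Eliminate Kwame.
Round 3: Noah 60, Marcus 62, Lena 80. Eliminate Noah.

Noah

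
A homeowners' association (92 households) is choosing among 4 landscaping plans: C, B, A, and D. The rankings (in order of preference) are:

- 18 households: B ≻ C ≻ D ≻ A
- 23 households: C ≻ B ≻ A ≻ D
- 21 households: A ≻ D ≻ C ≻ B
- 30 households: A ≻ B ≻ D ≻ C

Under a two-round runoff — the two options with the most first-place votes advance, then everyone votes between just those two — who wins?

A

Round 1 first-place votes: C 23, B 18, A 51, D 0.
A and C advance.
Runoff: A is preferred to C by 51 voters; C by 41.
A wins the runoff.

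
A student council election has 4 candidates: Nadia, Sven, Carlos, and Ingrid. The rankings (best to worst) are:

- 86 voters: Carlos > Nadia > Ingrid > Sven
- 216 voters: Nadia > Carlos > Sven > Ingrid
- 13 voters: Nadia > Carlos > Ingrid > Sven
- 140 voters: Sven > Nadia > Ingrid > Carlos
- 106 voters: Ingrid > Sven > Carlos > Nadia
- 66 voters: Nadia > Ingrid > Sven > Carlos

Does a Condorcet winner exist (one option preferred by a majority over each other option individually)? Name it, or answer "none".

Nadia

Nadia vs Sven: 381–246 for Nadia.
Nadia vs Carlos: 435–192 for Nadia.
Nadia vs Ingrid: 521–106 for Nadia.
Nadia beats every other option head-to-head.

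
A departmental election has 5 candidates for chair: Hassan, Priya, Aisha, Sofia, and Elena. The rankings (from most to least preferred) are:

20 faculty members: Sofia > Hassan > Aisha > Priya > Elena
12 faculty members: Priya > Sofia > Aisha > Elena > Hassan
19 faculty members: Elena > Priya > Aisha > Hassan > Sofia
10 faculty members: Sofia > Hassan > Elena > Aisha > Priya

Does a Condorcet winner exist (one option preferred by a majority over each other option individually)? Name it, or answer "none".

Priya

Priya vs Hassan: 31–30 for Priya.
Priya vs Aisha: 31–30 for Priya.
Priya vs Sofia: 31–30 for Priya.
Priya vs Elena: 32–29 for Priya.
Priya beats every other option head-to-head.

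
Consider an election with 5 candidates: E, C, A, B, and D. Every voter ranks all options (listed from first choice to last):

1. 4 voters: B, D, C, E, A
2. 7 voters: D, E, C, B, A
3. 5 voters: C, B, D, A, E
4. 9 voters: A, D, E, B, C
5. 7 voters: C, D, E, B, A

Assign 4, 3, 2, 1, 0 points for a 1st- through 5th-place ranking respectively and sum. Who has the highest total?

E: 4·1 + 7·3 + 5·0 + 9·2 + 7·2 = 57
C: 4·2 + 7·2 + 5·4 + 9·0 + 7·4 = 70
A: 4·0 + 7·0 + 5·1 + 9·4 + 7·0 = 41
B: 4·4 + 7·1 + 5·3 + 9·1 + 7·1 = 54
D: 4·3 + 7·4 + 5·2 + 9·3 + 7·3 = 98
D has the highest Borda score (98).

D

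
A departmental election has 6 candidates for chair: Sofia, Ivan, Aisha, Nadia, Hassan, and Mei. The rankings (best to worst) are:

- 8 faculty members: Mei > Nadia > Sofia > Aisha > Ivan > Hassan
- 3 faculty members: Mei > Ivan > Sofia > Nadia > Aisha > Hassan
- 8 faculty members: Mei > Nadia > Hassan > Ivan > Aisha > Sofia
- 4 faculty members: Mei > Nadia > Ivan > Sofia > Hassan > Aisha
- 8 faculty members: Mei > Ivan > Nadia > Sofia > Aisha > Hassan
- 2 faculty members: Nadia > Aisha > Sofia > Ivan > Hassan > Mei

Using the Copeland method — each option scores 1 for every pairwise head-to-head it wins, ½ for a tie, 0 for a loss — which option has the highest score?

Mei

Sofia: beats Aisha and Hassan; loses to Ivan, Nadia, and Mei → score 2.
Ivan: beats Sofia, Aisha, and Hassan; loses to Nadia and Mei → score 3.
Aisha: beats Hassan; loses to Sofia, Ivan, Nadia, and Mei → score 1.
Nadia: beats Sofia, Ivan, Aisha, and Hassan; loses to Mei → score 4.
Hassan: loses to Sofia, Ivan, Aisha, Nadia, and Mei → score 0.
Mei: beats Sofia, Ivan, Aisha, Nadia, and Hassan → score 5.
Mei has the best pairwise record.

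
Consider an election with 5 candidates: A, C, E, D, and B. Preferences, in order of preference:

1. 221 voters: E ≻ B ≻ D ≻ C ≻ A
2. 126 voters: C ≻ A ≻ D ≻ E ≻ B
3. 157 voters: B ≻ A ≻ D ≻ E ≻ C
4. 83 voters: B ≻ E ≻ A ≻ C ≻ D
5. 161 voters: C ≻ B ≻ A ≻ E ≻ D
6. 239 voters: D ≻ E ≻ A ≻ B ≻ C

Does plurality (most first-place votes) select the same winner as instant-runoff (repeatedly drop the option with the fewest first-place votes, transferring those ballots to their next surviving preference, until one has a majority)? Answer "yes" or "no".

Plurality — first-place votes: A 0, C 287, E 221, D 239, B 240. Winner: C.
Instant-runoff — R1 A 0, C 287, E 221, D 239, B 240 (A out); R2 C 287, E 221, D 239, B 240 (E out); R3 C 287, D 239, B 461 (D out); R4 C 287, B 700 (B winner). Winner: B.
The two methods disagree.

no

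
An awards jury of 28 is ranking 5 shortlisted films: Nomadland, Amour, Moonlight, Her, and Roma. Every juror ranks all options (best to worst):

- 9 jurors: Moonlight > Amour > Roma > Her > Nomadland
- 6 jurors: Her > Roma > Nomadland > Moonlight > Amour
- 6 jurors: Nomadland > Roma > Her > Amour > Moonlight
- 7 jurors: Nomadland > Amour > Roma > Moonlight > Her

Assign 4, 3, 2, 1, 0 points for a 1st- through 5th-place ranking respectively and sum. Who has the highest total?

Nomadland: 9·0 + 6·2 + 6·4 + 7·4 = 64
Amour: 9·3 + 6·0 + 6·1 + 7·3 = 54
Moonlight: 9·4 + 6·1 + 6·0 + 7·1 = 49
Her: 9·1 + 6·4 + 6·2 + 7·0 = 45
Roma: 9·2 + 6·3 + 6·3 + 7·2 = 68
Roma has the highest Borda score (68).

Roma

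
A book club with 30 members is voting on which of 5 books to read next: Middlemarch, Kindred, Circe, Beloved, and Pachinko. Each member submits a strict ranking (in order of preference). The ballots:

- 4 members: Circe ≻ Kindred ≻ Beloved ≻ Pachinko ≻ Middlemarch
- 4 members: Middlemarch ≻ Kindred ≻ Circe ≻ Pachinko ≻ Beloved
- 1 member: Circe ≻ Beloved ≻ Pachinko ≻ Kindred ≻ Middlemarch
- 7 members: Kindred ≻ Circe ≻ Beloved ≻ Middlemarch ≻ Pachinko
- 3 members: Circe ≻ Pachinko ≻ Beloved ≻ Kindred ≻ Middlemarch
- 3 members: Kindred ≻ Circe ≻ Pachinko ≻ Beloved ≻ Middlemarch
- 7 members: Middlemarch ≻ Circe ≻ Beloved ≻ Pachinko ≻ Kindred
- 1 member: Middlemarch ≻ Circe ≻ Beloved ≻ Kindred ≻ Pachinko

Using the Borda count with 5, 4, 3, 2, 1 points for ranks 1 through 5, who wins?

Middlemarch: 4·1 + 4·5 + 1·1 + 7·2 + 3·1 + 3·1 + 7·5 + 1·5 = 85
Kindred: 4·4 + 4·4 + 1·2 + 7·5 + 3·2 + 3·5 + 7·1 + 1·2 = 99
Circe: 4·5 + 4·3 + 1·5 + 7·4 + 3·5 + 3·4 + 7·4 + 1·4 = 124
Beloved: 4·3 + 4·1 + 1·4 + 7·3 + 3·3 + 3·2 + 7·3 + 1·3 = 80
Pachinko: 4·2 + 4·2 + 1·3 + 7·1 + 3·4 + 3·3 + 7·2 + 1·1 = 62
Circe has the highest Borda score (124).

Circe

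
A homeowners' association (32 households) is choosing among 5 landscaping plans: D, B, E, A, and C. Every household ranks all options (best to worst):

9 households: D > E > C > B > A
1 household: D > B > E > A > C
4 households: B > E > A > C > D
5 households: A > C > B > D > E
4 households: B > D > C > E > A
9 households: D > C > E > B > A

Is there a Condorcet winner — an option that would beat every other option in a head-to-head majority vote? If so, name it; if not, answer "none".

D

D vs B: 19–13 for D.
D vs E: 28–4 for D.
D vs A: 23–9 for D.
D vs C: 23–9 for D.
D beats every other option head-to-head.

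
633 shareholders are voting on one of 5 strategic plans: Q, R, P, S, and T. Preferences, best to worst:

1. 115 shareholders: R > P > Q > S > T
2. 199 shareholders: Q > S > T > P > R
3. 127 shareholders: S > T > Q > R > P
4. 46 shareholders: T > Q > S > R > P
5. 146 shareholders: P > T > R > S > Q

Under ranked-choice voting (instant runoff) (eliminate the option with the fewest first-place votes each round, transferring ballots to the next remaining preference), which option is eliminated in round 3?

Round 1: Q 199, R 115, P 146, S 127, T 46. Eliminate T.
Round 2: Q 245, R 115, P 146, S 127. Eliminate R.
Round 3: Q 245, P 261, S 127. Eliminate S.

S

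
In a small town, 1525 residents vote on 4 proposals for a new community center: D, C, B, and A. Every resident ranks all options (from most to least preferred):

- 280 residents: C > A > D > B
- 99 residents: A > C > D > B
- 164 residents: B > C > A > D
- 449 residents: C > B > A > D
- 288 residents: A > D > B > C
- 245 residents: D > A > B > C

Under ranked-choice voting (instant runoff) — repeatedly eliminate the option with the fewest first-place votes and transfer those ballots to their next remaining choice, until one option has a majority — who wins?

Round 1: D 245, C 729, B 164, A 387. Eliminate B.
Round 2: D 245, C 893, A 387. C has a majority.

C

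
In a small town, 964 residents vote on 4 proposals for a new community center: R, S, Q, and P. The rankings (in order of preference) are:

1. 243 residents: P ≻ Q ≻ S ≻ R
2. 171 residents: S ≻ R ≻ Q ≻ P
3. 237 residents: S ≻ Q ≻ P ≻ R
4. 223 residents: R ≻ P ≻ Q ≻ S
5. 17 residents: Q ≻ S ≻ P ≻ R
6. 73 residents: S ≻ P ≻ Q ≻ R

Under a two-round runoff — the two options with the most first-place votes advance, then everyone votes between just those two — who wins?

S

Round 1 first-place votes: R 223, S 481, Q 17, P 243.
S and P advance.
Runoff: S is preferred to P by 498 voters; P by 466.
S wins the runoff.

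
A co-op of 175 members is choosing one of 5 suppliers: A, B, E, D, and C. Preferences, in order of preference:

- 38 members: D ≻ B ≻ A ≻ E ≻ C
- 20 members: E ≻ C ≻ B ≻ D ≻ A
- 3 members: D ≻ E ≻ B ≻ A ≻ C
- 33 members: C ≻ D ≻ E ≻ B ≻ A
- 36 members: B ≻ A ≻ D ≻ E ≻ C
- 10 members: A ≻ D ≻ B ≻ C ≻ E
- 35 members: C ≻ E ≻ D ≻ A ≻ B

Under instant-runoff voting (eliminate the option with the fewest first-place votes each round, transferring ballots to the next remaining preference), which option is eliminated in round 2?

E

Round 1: A 10, B 36, E 20, D 41, C 68. Eliminate A.
Round 2: B 36, E 20, D 51, C 68. Eliminate E.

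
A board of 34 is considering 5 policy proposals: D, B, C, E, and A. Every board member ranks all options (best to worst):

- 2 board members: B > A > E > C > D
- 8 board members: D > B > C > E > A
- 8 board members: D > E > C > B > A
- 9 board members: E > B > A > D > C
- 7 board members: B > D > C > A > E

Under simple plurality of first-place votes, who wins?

D

First-place votes: D 16, B 9, C 0, E 9, A 0.
D has the most first-place votes.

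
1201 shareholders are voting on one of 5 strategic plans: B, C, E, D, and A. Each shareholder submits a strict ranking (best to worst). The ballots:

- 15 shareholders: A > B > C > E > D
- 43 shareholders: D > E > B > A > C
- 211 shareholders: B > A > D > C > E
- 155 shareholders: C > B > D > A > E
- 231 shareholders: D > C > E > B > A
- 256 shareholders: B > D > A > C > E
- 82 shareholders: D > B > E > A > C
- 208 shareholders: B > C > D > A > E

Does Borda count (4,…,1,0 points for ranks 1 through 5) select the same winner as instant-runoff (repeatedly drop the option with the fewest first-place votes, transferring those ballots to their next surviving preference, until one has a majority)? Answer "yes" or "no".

yes

Borda — scores: B 3773, C 2434, E 770, D 3340, A 1693. Winner: B.
Instant-runoff — R1 B 675, C 155, E 0, D 356, A 15 (B winner). Winner: B.
The two methods agree.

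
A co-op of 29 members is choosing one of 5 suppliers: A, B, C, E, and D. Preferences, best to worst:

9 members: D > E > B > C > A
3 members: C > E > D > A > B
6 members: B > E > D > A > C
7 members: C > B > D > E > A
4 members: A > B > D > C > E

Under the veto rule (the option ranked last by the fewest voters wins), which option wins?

D

Last-place votes: A 16, B 3, C 6, E 4, D 0.
D is ranked last by the fewest voters, so D wins.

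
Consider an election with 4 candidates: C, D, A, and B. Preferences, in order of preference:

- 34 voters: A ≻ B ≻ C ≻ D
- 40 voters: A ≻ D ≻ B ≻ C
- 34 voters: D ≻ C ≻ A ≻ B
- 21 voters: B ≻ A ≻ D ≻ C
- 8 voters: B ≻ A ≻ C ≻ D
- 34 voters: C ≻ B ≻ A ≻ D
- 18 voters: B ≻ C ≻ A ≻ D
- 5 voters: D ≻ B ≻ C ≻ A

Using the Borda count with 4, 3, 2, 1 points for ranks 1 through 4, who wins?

C: 34·2 + 40·1 + 34·3 + 21·1 + 8·2 + 34·4 + 18·3 + 5·2 = 447
D: 34·1 + 40·3 + 34·4 + 21·2 + 8·1 + 34·1 + 18·1 + 5·4 = 412
A: 34·4 + 40·4 + 34·2 + 21·3 + 8·3 + 34·2 + 18·2 + 5·1 = 560
B: 34·3 + 40·2 + 34·1 + 21·4 + 8·4 + 34·3 + 18·4 + 5·3 = 521
A has the highest Borda score (560).

A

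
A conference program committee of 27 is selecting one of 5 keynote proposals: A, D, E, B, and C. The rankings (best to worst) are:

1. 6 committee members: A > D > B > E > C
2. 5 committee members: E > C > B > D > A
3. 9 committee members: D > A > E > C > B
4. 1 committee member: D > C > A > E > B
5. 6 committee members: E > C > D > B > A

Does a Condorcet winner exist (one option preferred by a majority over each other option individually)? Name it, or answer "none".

D

D vs A: 21–6 for D.
D vs E: 16–11 for D.
D vs B: 22–5 for D.
D vs C: 16–11 for D.
D beats every other option head-to-head.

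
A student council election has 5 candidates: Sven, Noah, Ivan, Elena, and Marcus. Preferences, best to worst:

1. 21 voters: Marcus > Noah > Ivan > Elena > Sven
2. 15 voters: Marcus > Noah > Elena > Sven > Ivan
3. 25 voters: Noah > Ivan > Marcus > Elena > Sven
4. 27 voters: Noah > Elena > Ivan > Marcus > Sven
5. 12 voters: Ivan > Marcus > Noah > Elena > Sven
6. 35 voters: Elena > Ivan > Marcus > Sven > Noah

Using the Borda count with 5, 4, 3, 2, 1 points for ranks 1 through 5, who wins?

Sven: 21·1 + 15·2 + 25·1 + 27·1 + 12·1 + 35·2 = 185
Noah: 21·4 + 15·4 + 25·5 + 27·5 + 12·3 + 35·1 = 475
Ivan: 21·3 + 15·1 + 25·4 + 27·3 + 12·5 + 35·4 = 459
Elena: 21·2 + 15·3 + 25·2 + 27·4 + 12·2 + 35·5 = 444
Marcus: 21·5 + 15·5 + 25·3 + 27·2 + 12·4 + 35·3 = 462
Noah has the highest Borda score (475).

Noah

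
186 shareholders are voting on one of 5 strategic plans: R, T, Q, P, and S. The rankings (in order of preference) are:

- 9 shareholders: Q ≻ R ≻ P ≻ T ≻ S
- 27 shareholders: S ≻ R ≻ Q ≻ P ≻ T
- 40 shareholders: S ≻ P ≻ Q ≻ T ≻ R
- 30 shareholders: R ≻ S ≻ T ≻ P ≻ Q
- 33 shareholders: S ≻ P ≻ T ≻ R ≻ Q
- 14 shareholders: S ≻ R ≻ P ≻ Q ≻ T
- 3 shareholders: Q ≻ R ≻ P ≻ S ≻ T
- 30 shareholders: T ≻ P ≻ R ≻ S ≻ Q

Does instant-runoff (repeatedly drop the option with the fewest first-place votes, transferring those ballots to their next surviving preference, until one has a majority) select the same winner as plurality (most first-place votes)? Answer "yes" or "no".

yes

Instant-runoff — R1 R 30, T 30, Q 12, P 0, S 114 (S winner). Winner: S.
Plurality — first-place votes: R 30, T 30, Q 12, P 0, S 114. Winner: S.
The two methods agree.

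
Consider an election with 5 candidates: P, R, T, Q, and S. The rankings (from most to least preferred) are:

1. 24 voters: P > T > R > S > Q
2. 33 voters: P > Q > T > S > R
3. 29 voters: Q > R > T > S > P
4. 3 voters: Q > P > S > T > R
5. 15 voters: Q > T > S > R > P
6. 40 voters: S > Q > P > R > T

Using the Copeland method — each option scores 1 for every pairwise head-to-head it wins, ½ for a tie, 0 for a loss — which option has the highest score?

P: beats R and T; loses to Q and S → score 2.
R: loses to P, T, Q, and S → score 0.
T: beats R and S; loses to P and Q → score 2.
Q: beats P, R, T, and S → score 4.
S: beats P and R; loses to T and Q → score 2.
Q has the best pairwise record.

Q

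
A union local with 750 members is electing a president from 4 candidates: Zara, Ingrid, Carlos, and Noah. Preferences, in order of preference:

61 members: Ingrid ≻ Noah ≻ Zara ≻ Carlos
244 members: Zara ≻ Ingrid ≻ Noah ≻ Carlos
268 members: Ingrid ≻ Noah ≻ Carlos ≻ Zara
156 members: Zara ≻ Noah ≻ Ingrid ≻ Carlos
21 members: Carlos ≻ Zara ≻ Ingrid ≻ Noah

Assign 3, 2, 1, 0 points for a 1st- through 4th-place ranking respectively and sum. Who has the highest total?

Zara: 61·1 + 244·3 + 268·0 + 156·3 + 21·2 = 1303
Ingrid: 61·3 + 244·2 + 268·3 + 156·1 + 21·1 = 1652
Carlos: 61·0 + 244·0 + 268·1 + 156·0 + 21·3 = 331
Noah: 61·2 + 244·1 + 268·2 + 156·2 + 21·0 = 1214
Ingrid has the highest Borda score (1652).

Ingrid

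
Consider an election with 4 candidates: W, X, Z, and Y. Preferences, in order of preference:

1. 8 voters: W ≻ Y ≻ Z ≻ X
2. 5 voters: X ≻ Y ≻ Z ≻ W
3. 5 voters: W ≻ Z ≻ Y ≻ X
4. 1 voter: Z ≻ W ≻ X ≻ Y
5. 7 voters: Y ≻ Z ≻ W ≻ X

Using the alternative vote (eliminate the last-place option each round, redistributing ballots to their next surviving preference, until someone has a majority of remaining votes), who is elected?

W

Round 1: W 13, X 5, Z 1, Y 7. Eliminate Z.
Round 2: W 14, X 5, Y 7. W has a majority.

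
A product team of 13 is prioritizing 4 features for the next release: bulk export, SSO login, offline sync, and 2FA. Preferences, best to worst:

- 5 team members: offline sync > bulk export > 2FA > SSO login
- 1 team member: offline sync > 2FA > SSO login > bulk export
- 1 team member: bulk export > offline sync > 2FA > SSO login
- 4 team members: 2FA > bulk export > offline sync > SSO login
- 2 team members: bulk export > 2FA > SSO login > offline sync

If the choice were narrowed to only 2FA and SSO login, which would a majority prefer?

2FA

Voters preferring 2FA to SSO login: 13; preferring SSO login to 2FA: 0.
2FA wins the head-to-head.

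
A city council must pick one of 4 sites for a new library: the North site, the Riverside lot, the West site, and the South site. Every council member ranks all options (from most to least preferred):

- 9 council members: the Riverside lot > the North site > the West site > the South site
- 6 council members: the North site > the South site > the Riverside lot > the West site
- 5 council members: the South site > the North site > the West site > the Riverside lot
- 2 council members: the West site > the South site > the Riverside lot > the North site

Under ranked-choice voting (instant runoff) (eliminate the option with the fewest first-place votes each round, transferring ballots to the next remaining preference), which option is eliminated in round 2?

Round 1: the North site 6, the Riverside lot 9, the West site 2, the South site 5. Eliminate the West site.
Round 2: the North site 6, the Riverside lot 9, the South site 7. Eliminate the North site.

the North site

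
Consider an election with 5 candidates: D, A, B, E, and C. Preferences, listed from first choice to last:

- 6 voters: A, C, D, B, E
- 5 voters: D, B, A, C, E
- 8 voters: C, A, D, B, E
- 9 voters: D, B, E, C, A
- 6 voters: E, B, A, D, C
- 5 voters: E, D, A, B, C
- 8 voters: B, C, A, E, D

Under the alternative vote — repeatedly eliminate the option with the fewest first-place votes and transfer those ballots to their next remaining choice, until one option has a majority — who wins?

Round 1: D 14, A 6, B 8, E 11, C 8. Eliminate A.
Round 2: D 14, B 8, E 11, C 14. Eliminate B.
Round 3: D 14, E 11, C 22. Eliminate E.
Round 4: D 25, C 22. D has a majority.

D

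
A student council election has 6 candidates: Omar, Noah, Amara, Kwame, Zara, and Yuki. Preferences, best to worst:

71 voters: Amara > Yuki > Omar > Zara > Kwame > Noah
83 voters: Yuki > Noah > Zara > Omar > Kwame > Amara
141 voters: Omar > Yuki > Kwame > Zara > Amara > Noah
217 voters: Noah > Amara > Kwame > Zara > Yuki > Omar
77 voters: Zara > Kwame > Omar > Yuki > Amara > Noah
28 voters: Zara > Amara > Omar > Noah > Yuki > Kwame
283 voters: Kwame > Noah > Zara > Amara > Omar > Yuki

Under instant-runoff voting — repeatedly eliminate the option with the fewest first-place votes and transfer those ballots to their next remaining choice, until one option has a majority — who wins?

Round 1: Omar 141, Noah 217, Amara 71, Kwame 283, Zara 105, Yuki 83. Eliminate Amara.
Round 2: Omar 141, Noah 217, Kwame 283, Zara 105, Yuki 154. Eliminate Zara.
Round 3: Omar 169, Noah 217, Kwame 360, Yuki 154. Eliminate Yuki.
Round 4: Omar 240, Noah 300, Kwame 360. Eliminate Omar.
Round 5: Noah 328, Kwame 572. Kwame has a majority.

Kwame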